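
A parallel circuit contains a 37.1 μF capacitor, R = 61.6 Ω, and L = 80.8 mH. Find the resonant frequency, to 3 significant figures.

ω₀ = 1/√(LC) = 1/√(0.0808 × 3.71e-05) = 577.6 rad/s
f₀ = ω₀/(2π) = 91.9 Hz

91.9 Hz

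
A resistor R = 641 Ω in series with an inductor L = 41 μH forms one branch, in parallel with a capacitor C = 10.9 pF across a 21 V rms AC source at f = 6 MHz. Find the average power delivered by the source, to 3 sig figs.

101 mW

ω = 2πf = 3.77e+07 rad/s
X_L = ωL = 1550 Ω
X_C = 1/(ωC) = 2430 Ω
Branch 1 (R+jX_L): Z₁ = 641 + j1550 Ω, |Z₁| = 1670 Ω
Branch 2 (−jX_C): Z₂ = −j2430 Ω
Parallel: Z = Z₁Z₂/(Z₁+Z₂), |Z| = 3720 Ω, ∠Z = 31.6°
I = V/|Z| = 5.65 mA
P = VI cos φ = 21 × 0.00565 × cos(31.6°) = 101 mW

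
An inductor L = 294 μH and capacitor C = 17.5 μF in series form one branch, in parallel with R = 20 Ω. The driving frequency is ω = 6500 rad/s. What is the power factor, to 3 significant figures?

X_L = ωL = 1.91 Ω
X_C = 1/(ωC) = 8.79 Ω
Branch 1: Z₁ = R = 20.0 Ω
Branch 2 (series LC): Z₂ = j(X_L − X_C) = −j6.88 Ω
Parallel: Z = Z₁Z₂/(Z₁+Z₂), |Z| = 6.51 Ω, ∠Z = -71.0°
cos φ = cos(-71.0°) = 0.325

0.325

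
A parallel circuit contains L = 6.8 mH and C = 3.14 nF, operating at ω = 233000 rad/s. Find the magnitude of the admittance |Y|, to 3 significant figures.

100 μS

X_L = ωL = 1580 Ω
X_C = 1/(ωC) = 1370 Ω
Parallel: admittances add. Y = 1/(jωL) + jωC
Y = (0 + j0.000100) S
|Y| = 0.000100 S → |Z| = 1/|Y| = 9950 Ω, ∠Z = −∠Y = -90.0°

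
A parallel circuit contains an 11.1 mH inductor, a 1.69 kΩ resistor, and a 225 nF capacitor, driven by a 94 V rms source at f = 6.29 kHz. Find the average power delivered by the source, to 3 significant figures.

ω = 2πf = 39520 rad/s
X_L = ωL = 439 Ω
X_C = 1/(ωC) = 112 Ω
Parallel: admittances add. Y = 1/R + 1/(jωL) + jωC
Y = (0.000592 + j0.00661) S
|Y| = 0.00664 S → |Z| = 1/|Y| = 151 Ω, ∠Z = −∠Y = -84.9°
I = V/|Z| = 624 mA
P = VI cos φ = 94 × 0.624 × cos(-84.9°) = 5.23 W

5.23 W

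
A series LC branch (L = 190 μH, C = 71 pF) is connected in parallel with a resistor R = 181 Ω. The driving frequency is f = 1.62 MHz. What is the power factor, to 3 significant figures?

0.950

ω = 2πf = 1.018e+07 rad/s
X_L = ωL = 1930 Ω
X_C = 1/(ωC) = 1380 Ω
Branch 1: Z₁ = R = 181 Ω
Branch 2 (series LC): Z₂ = j(X_L − X_C) = j550 Ω
Parallel: Z = Z₁Z₂/(Z₁+Z₂), |Z| = 172 Ω, ∠Z = 18.2°
cos φ = cos(18.2°) = 0.950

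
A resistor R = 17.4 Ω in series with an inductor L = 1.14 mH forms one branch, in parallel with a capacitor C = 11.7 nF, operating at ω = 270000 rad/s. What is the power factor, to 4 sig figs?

0.9172

X_L = ωL = 307.8 Ω
X_C = 1/(ωC) = 316.6 Ω
Branch 1 (R+jX_L): Z₁ = 17.40 + j307.8 Ω, |Z₁| = 308.3 Ω
Branch 2 (−jX_C): Z₂ = −j316.6 Ω
Parallel: Z = Z₁Z₂/(Z₁+Z₂), |Z| = 5010 Ω, ∠Z = 23.48°
cos φ = cos(23.48°) = 0.9172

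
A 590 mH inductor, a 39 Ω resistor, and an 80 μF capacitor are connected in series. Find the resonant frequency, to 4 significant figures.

ω₀ = 1/√(LC) = 1/√(0.59 × 8e-05) = 145.6 rad/s
f₀ = ω₀/(2π) = 23.17 Hz

23.17 Hz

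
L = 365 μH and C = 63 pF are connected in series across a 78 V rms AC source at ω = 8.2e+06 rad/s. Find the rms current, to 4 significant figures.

X_L = ωL = 2993 Ω
X_C = 1/(ωC) = 1936 Ω
Net reactance X = X_L − X_C = 1057 Ω
Z = j1057 Ω
|Z| = √(0² + 1057²) = 1057 Ω
I = V/|Z| = 78/1057 = 73.78 mA

73.78 mA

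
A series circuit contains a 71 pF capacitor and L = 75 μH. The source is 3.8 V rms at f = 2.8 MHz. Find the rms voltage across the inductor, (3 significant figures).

9.66 V

ω = 2πf = 1.759e+07 rad/s
X_L = ωL = 1320 Ω
X_C = 1/(ωC) = 801 Ω
Net reactance X = X_L − X_C = 519 Ω
Z = j519 Ω
|Z| = √(0² + 519²) = 519 Ω
I = V/|Z| = 7.32 mA
V_L = I·|Z_L| = 0.00732 × 1320 = 9.66 V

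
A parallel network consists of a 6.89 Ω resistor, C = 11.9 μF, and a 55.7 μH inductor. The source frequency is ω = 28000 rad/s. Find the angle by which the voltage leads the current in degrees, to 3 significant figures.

64.8°

X_L = ωL = 1.56 Ω
X_C = 1/(ωC) = 3.00 Ω
Parallel: admittances add. Y = 1/R + 1/(jωL) + jωC
Y = (0.145 − j0.308) S
|Y| = 0.340 S → |Z| = 1/|Y| = 2.94 Ω, ∠Z = −∠Y = 64.8°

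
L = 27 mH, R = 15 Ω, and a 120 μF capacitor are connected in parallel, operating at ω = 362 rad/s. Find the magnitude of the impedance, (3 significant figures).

X_L = ωL = 9.77 Ω
X_C = 1/(ωC) = 23.0 Ω
Parallel: admittances add. Y = 1/R + 1/(jωL) + jωC
Y = (0.0667 − j0.0589) S
|Y| = 0.0889 S → |Z| = 1/|Y| = 11.2 Ω, ∠Z = −∠Y = 41.4°

11.2 Ω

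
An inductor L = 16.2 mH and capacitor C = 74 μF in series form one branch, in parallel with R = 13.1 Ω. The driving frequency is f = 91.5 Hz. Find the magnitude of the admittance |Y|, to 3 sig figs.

104 mS

ω = 2πf = 574.9 rad/s
X_L = ωL = 9.31 Ω
X_C = 1/(ωC) = 23.5 Ω
Branch 1: Z₁ = R = 13.1 Ω
Branch 2 (series LC): Z₂ = j(X_L − X_C) = −j14.2 Ω
Parallel: Z = Z₁Z₂/(Z₁+Z₂), |Z| = 9.63 Ω, ∠Z = -42.7°
|Y| = 1/|Z| = 104 mS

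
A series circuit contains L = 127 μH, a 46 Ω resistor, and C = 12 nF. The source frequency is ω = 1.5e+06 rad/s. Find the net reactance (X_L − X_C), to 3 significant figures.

135 Ω

X_L = ωL = 190 Ω
X_C = 1/(ωC) = 55.6 Ω
X = 190 − 55.6 = 135 Ω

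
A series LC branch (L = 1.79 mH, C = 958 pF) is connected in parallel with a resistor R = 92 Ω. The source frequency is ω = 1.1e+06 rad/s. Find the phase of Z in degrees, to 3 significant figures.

X_L = ωL = 1970 Ω
X_C = 1/(ωC) = 949 Ω
Branch 1: Z₁ = R = 92.0 Ω
Branch 2 (series LC): Z₂ = j(X_L − X_C) = j1020 Ω
Parallel: Z = Z₁Z₂/(Z₁+Z₂), |Z| = 91.6 Ω, ∠Z = 5.15°

5.15°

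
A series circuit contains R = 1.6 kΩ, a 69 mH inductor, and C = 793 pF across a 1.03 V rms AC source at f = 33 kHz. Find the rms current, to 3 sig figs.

123 μA

ω = 2πf = 207300 rad/s
X_L = ωL = 14300 Ω
X_C = 1/(ωC) = 6080 Ω
Net reactance X = X_L − X_C = 8230 Ω
Z = 1600 + j8230 Ω
|Z| = √(1600² + 8230²) = 8380 Ω
I = V/|Z| = 1.03/8380 = 123 μA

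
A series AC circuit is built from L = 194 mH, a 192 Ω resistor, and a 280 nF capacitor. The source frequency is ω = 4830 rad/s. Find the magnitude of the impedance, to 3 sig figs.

X_L = ωL = 937 Ω
X_C = 1/(ωC) = 739 Ω
Net reactance X = X_L − X_C = 198 Ω
Z = 192 + j198 Ω
|Z| = √(192² + 198²) = 276 Ω

276 Ω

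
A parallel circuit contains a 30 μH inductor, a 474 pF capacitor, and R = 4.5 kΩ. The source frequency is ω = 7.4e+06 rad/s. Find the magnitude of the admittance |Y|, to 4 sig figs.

1.021 mS

X_L = ωL = 222.0 Ω
X_C = 1/(ωC) = 285.1 Ω
Parallel: admittances add. Y = 1/R + 1/(jωL) + jωC
Y = (0.0002222 − j0.0009969) S
|Y| = 0.001021 S → |Z| = 1/|Y| = 979.1 Ω, ∠Z = −∠Y = 77.43°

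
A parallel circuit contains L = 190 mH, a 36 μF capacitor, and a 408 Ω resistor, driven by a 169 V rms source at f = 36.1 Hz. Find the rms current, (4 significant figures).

ω = 2πf = 226.8 rad/s
X_L = ωL = 43.10 Ω
X_C = 1/(ωC) = 122.5 Ω
Parallel: admittances add. Y = 1/R + 1/(jωL) + jωC
Y = (0.002451 − j0.01504) S
|Y| = 0.01524 S → |Z| = 1/|Y| = 65.63 Ω, ∠Z = −∠Y = 80.74°
I = V/|Z| = 169/65.63 = 2.575 A

2.575 A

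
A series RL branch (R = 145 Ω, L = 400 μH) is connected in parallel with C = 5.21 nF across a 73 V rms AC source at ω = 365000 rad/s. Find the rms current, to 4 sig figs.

274.3 mA

X_L = ωL = 146.0 Ω
X_C = 1/(ωC) = 525.9 Ω
Branch 1 (R+jX_L): Z₁ = 145.0 + j146.0 Ω, |Z₁| = 205.8 Ω
Branch 2 (−jX_C): Z₂ = −j525.9 Ω
Parallel: Z = Z₁Z₂/(Z₁+Z₂), |Z| = 266.1 Ω, ∠Z = 24.30°
I = V/|Z| = 73/266.1 = 274.3 mA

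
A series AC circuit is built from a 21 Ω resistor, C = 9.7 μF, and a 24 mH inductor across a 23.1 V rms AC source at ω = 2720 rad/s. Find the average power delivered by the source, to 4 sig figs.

9.412 W

X_L = ωL = 65.28 Ω
X_C = 1/(ωC) = 37.90 Ω
Net reactance X = X_L − X_C = 27.38 Ω
Z = 21.00 + j27.38 Ω
|Z| = √(21.00² + 27.38²) = 34.50 Ω
∠Z = arctan(27.38/21.00) = 52.51°
I = V/|Z| = 669.5 mA
P = VI cos φ = 23.1 × 0.6695 × cos(52.51°) = 9.412 W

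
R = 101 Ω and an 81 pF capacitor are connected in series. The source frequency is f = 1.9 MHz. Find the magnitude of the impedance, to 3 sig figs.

ω = 2πf = 1.194e+07 rad/s
X_C = 1/(ωC) = 1030 Ω
Z = 101 − j1030 Ω
|Z| = √(101² + 1030²) = 1040 Ω

1040 Ω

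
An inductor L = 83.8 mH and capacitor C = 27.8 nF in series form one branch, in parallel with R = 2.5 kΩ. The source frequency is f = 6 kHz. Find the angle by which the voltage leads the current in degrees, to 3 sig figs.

ω = 2πf = 37700 rad/s
X_L = ωL = 3160 Ω
X_C = 1/(ωC) = 954 Ω
Branch 1: Z₁ = R = 2500 Ω
Branch 2 (series LC): Z₂ = j(X_L − X_C) = j2210 Ω
Parallel: Z = Z₁Z₂/(Z₁+Z₂), |Z| = 1650 Ω, ∠Z = 48.6°

48.6°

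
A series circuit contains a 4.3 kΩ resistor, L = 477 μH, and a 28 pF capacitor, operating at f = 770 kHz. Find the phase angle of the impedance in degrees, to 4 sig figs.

ω = 2πf = 4.838e+06 rad/s
X_L = ωL = 2308 Ω
X_C = 1/(ωC) = 7382 Ω
Net reactance X = X_L − X_C = -5074 Ω
Z = 4300 − j5074 Ω
|Z| = √(4300² + 5074²) = 6651 Ω
∠Z = arctan(-5074/4300) = -49.72°

-49.72°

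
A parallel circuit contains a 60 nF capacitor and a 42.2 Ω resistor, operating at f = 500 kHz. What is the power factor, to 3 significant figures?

ω = 2πf = 3.142e+06 rad/s
X_C = 1/(ωC) = 5.31 Ω
Parallel: admittances add. Y = 1/R + jωC
Y = (0.0237 + j0.188) S
|Y| = 0.190 S → |Z| = 1/|Y| = 5.26 Ω, ∠Z = −∠Y = -82.8°
cos φ = cos(-82.8°) = 0.125

0.125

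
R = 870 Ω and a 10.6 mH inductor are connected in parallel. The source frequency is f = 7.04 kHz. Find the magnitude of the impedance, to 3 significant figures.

413 Ω

ω = 2πf = 44230 rad/s
X_L = ωL = 469 Ω
Parallel: admittances add. Y = 1/R + 1/(jωL)
Y = (0.00115 − j0.00213) S
|Y| = 0.00242 S → |Z| = 1/|Y| = 413 Ω, ∠Z = −∠Y = 61.7°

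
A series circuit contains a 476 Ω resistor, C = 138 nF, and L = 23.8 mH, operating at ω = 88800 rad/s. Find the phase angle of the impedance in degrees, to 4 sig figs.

X_L = ωL = 2113 Ω
X_C = 1/(ωC) = 81.60 Ω
Net reactance X = X_L − X_C = 2032 Ω
Z = 476.0 + j2032 Ω
|Z| = √(476.0² + 2032²) = 2087 Ω
∠Z = arctan(2032/476.0) = 76.82°

76.82°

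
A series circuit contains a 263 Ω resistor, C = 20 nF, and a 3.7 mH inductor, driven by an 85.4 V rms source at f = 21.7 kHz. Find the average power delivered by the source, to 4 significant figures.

ω = 2πf = 136300 rad/s
X_L = ωL = 504.5 Ω
X_C = 1/(ωC) = 366.7 Ω
Net reactance X = X_L − X_C = 137.8 Ω
Z = 263.0 + j137.8 Ω
|Z| = √(263.0² + 137.8²) = 296.9 Ω
∠Z = arctan(137.8/263.0) = 27.65°
I = V/|Z| = 287.6 mA
P = VI cos φ = 85.4 × 0.2876 × cos(27.65°) = 21.76 W

21.76 W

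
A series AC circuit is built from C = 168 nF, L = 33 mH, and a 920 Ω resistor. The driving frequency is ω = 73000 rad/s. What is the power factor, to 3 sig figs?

0.368

X_L = ωL = 2410 Ω
X_C = 1/(ωC) = 81.5 Ω
Net reactance X = X_L − X_C = 2330 Ω
Z = 920 + j2330 Ω
|Z| = √(920² + 2330²) = 2500 Ω
∠Z = arctan(2330/920) = 68.4°
cos φ = cos(68.4°) = 0.368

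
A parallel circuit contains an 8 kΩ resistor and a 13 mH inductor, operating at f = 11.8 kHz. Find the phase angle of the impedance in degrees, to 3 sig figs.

ω = 2πf = 74140 rad/s
X_L = ωL = 964 Ω
Parallel: admittances add. Y = 1/R + 1/(jωL)
Y = (0.000125 − j0.00104) S
|Y| = 0.00105 S → |Z| = 1/|Y| = 957 Ω, ∠Z = −∠Y = 83.1°

83.1°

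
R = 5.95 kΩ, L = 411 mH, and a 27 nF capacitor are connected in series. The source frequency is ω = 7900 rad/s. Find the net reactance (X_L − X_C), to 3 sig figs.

X_L = ωL = 3250 Ω
X_C = 1/(ωC) = 4690 Ω
X = 3250 − 4690 = -1440 Ω

-1440 Ω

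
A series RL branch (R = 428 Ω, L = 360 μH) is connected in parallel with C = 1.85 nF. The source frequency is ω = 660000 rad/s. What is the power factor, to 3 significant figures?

0.992

X_L = ωL = 238 Ω
X_C = 1/(ωC) = 819 Ω
Branch 1 (R+jX_L): Z₁ = 428 + j238 Ω, |Z₁| = 490 Ω
Branch 2 (−jX_C): Z₂ = −j819 Ω
Parallel: Z = Z₁Z₂/(Z₁+Z₂), |Z| = 555 Ω, ∠Z = -7.32°
cos φ = cos(-7.32°) = 0.992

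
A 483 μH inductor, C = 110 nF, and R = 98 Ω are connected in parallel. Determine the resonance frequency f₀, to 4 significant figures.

21.83 kHz

ω₀ = 1/√(LC) = 1/√(0.000483 × 1.1e-07) = 137200 rad/s
f₀ = ω₀/(2π) = 21.83 kHz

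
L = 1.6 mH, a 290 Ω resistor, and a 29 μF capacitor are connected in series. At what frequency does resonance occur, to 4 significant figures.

738.9 Hz

ω₀ = 1/√(LC) = 1/√(0.0016 × 2.9e-05) = 4642 rad/s
f₀ = ω₀/(2π) = 738.9 Hz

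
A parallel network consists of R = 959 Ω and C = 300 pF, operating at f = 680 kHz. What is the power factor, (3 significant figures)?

0.631

ω = 2πf = 4.273e+06 rad/s
X_C = 1/(ωC) = 780 Ω
Parallel: admittances add. Y = 1/R + jωC
Y = (0.00104 + j0.00128) S
|Y| = 0.00165 S → |Z| = 1/|Y| = 605 Ω, ∠Z = −∠Y = -50.9°
cos φ = cos(-50.9°) = 0.631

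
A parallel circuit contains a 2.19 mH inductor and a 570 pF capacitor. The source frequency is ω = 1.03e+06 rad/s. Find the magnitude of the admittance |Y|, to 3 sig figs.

144 μS

X_L = ωL = 2260 Ω
X_C = 1/(ωC) = 1700 Ω
Parallel: admittances add. Y = 1/(jωL) + jωC
Y = (0 + j0.000144) S
|Y| = 0.000144 S → |Z| = 1/|Y| = 6960 Ω, ∠Z = −∠Y = -90.0°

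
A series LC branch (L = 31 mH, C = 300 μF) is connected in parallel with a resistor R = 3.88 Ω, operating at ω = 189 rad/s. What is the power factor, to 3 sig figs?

X_L = ωL = 5.86 Ω
X_C = 1/(ωC) = 17.6 Ω
Branch 1: Z₁ = R = 3.88 Ω
Branch 2 (series LC): Z₂ = j(X_L − X_C) = −j11.8 Ω
Parallel: Z = Z₁Z₂/(Z₁+Z₂), |Z| = 3.69 Ω, ∠Z = -18.2°
cos φ = cos(-18.2°) = 0.950

0.950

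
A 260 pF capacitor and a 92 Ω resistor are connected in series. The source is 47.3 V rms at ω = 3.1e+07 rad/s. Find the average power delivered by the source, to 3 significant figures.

8.63 W

X_C = 1/(ωC) = 124 Ω
Z = 92.0 − j124 Ω
|Z| = √(92.0² + 124²) = 154 Ω
∠Z = arctan(-124/92.0) = -53.4°
I = V/|Z| = 306 mA
P = VI cos φ = 47.3 × 0.306 × cos(-53.4°) = 8.63 W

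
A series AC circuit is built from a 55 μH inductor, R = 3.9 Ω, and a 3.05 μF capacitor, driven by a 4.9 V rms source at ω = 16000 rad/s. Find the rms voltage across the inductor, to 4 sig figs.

X_L = ωL = 0.8800 Ω
X_C = 1/(ωC) = 20.49 Ω
Net reactance X = X_L − X_C = -19.61 Ω
Z = 3.900 − j19.61 Ω
|Z| = √(3.900² + 19.61²) = 20.00 Ω
I = V/|Z| = 245.1 mA
V_L = I·|Z_L| = 0.2451 × 0.8800 = 0.2156 V

0.2156 V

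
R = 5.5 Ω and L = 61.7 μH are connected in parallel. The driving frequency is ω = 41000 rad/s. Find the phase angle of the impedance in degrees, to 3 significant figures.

X_L = ωL = 2.53 Ω
Parallel: admittances add. Y = 1/R + 1/(jωL)
Y = (0.182 − j0.395) S
|Y| = 0.435 S → |Z| = 1/|Y| = 2.30 Ω, ∠Z = −∠Y = 65.3°

65.3°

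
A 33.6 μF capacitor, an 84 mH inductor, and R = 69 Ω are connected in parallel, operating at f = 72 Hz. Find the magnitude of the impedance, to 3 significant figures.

54.8 Ω

ω = 2πf = 452.4 rad/s
X_L = ωL = 38.0 Ω
X_C = 1/(ωC) = 65.8 Ω
Parallel: admittances add. Y = 1/R + 1/(jωL) + jωC
Y = (0.0145 − j0.0111) S
|Y| = 0.0183 S → |Z| = 1/|Y| = 54.8 Ω, ∠Z = −∠Y = 37.5°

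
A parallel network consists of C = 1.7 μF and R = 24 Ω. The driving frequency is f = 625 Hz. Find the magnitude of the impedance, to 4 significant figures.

ω = 2πf = 3927 rad/s
X_C = 1/(ωC) = 149.8 Ω
Parallel: admittances add. Y = 1/R + jωC
Y = (0.04167 + j0.006676) S
|Y| = 0.04220 S → |Z| = 1/|Y| = 23.70 Ω, ∠Z = −∠Y = -9.103°

23.70 Ω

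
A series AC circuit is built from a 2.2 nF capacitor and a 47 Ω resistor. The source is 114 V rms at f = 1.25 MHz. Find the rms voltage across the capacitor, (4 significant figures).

88.49 V

ω = 2πf = 7.854e+06 rad/s
X_C = 1/(ωC) = 57.87 Ω
Z = 47.00 − j57.87 Ω
|Z| = √(47.00² + 57.87²) = 74.56 Ω
I = V/|Z| = 1.529 A
V_C = I·|Z_C| = 1.529 × 57.87 = 88.49 V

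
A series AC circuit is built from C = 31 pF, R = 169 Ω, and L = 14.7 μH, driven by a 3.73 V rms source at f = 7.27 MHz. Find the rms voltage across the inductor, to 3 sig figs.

14.5 V

ω = 2πf = 4.568e+07 rad/s
X_L = ωL = 671 Ω
X_C = 1/(ωC) = 706 Ω
Net reactance X = X_L − X_C = -34.7 Ω
Z = 169 − j34.7 Ω
|Z| = √(169² + 34.7²) = 173 Ω
I = V/|Z| = 21.6 mA
V_L = I·|Z_L| = 0.0216 × 671 = 14.5 V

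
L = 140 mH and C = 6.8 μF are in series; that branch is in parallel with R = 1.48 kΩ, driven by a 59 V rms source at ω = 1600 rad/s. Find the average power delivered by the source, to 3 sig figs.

2.35 W

X_L = ωL = 224 Ω
X_C = 1/(ωC) = 91.9 Ω
Branch 1: Z₁ = R = 1480 Ω
Branch 2 (series LC): Z₂ = j(X_L − X_C) = j132 Ω
Parallel: Z = Z₁Z₂/(Z₁+Z₂), |Z| = 132 Ω, ∠Z = 84.9°
I = V/|Z| = 448 mA
P = VI cos φ = 59 × 0.448 × cos(84.9°) = 2.35 W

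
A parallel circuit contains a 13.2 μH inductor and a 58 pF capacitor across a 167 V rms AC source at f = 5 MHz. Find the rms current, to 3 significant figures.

98.4 mA

ω = 2πf = 3.142e+07 rad/s
X_L = ωL = 415 Ω
X_C = 1/(ωC) = 549 Ω
Parallel: admittances add. Y = 1/(jωL) + jωC
Y = (0 − j0.000589) S
|Y| = 0.000589 S → |Z| = 1/|Y| = 1700 Ω, ∠Z = −∠Y = 90.0°
I = V/|Z| = 167/1700 = 98.4 mA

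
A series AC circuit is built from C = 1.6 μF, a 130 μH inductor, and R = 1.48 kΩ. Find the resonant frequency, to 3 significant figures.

11.0 kHz

ω₀ = 1/√(LC) = 1/√(0.00013 × 1.6e-06) = 69340 rad/s
f₀ = ω₀/(2π) = 11.0 kHz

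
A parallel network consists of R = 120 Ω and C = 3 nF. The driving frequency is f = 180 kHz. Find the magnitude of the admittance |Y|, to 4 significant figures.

8.998 mS

ω = 2πf = 1.131e+06 rad/s
X_C = 1/(ωC) = 294.7 Ω
Parallel: admittances add. Y = 1/R + jωC
Y = (0.008333 + j0.003393) S
|Y| = 0.008998 S → |Z| = 1/|Y| = 111.1 Ω, ∠Z = −∠Y = -22.15°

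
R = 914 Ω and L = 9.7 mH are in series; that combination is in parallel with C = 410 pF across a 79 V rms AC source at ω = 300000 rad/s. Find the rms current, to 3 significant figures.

X_L = ωL = 2910 Ω
X_C = 1/(ωC) = 8130 Ω
Branch 1 (R+jX_L): Z₁ = 914 + j2910 Ω, |Z₁| = 3050 Ω
Branch 2 (−jX_C): Z₂ = −j8130 Ω
Parallel: Z = Z₁Z₂/(Z₁+Z₂), |Z| = 4680 Ω, ∠Z = 62.6°
I = V/|Z| = 79/4680 = 16.9 mA

16.9 mA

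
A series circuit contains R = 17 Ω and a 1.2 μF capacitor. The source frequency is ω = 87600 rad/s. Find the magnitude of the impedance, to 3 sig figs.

19.5 Ω

X_C = 1/(ωC) = 9.51 Ω
Z = 17.0 − j9.51 Ω
|Z| = √(17.0² + 9.51²) = 19.5 Ω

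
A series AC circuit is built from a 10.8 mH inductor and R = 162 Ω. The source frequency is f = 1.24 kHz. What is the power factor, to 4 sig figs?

ω = 2πf = 7791 rad/s
X_L = ωL = 84.14 Ω
Z = 162.0 + j84.14 Ω
|Z| = √(162.0² + 84.14²) = 182.5 Ω
∠Z = arctan(84.14/162.0) = 27.45°
cos φ = cos(27.45°) = 0.8874

0.8874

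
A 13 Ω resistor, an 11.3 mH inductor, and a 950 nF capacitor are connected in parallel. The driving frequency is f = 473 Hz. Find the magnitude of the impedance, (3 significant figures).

ω = 2πf = 2972 rad/s
X_L = ωL = 33.6 Ω
X_C = 1/(ωC) = 354 Ω
Parallel: admittances add. Y = 1/R + 1/(jωL) + jωC
Y = (0.0769 − j0.0270) S
|Y| = 0.0815 S → |Z| = 1/|Y| = 12.3 Ω, ∠Z = −∠Y = 19.3°

12.3 Ω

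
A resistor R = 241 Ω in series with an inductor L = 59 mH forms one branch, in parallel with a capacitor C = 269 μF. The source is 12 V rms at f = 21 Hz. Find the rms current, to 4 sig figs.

427.2 mA

ω = 2πf = 131.9 rad/s
X_L = ωL = 7.785 Ω
X_C = 1/(ωC) = 28.17 Ω
Branch 1 (R+jX_L): Z₁ = 241.0 + j7.785 Ω, |Z₁| = 241.1 Ω
Branch 2 (−jX_C): Z₂ = −j28.17 Ω
Parallel: Z = Z₁Z₂/(Z₁+Z₂), |Z| = 28.09 Ω, ∠Z = -83.31°
I = V/|Z| = 12/28.09 = 427.2 mA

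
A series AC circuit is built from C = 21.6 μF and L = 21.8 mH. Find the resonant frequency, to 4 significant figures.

231.9 Hz

ω₀ = 1/√(LC) = 1/√(0.0218 × 2.16e-05) = 1457 rad/s
f₀ = ω₀/(2π) = 231.9 Hz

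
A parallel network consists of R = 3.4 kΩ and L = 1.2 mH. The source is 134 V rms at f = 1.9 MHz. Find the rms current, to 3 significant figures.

40.5 mA

ω = 2πf = 1.194e+07 rad/s
X_L = ωL = 14300 Ω
Parallel: admittances add. Y = 1/R + 1/(jωL)
Y = (0.000294 − j6.98e-05) S
|Y| = 0.000302 S → |Z| = 1/|Y| = 3310 Ω, ∠Z = −∠Y = 13.4°
I = V/|Z| = 134/3310 = 40.5 mA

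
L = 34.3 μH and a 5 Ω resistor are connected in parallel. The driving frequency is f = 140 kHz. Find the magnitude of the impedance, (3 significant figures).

4.93 Ω

ω = 2πf = 879600 rad/s
X_L = ωL = 30.2 Ω
Parallel: admittances add. Y = 1/R + 1/(jωL)
Y = (0.200 − j0.0331) S
|Y| = 0.203 S → |Z| = 1/|Y| = 4.93 Ω, ∠Z = −∠Y = 9.41°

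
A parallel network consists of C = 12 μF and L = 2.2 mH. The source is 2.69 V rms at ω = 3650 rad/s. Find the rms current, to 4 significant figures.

X_L = ωL = 8.030 Ω
X_C = 1/(ωC) = 22.83 Ω
Parallel: admittances add. Y = 1/(jωL) + jωC
Y = (0 − j0.08073) S
|Y| = 0.08073 S → |Z| = 1/|Y| = 12.39 Ω, ∠Z = −∠Y = 90.00°
I = V/|Z| = 2.69/12.39 = 217.2 mA

217.2 mA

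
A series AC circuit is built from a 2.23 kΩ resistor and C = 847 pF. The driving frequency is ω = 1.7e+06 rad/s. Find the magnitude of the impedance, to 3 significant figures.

2340 Ω

X_C = 1/(ωC) = 694 Ω
Z = 2230 − j694 Ω
|Z| = √(2230² + 694²) = 2340 Ω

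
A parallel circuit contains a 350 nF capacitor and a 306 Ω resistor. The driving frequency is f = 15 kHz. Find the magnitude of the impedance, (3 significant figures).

ω = 2πf = 94250 rad/s
X_C = 1/(ωC) = 30.3 Ω
Parallel: admittances add. Y = 1/R + jωC
Y = (0.00327 + j0.0330) S
|Y| = 0.0331 S → |Z| = 1/|Y| = 30.2 Ω, ∠Z = −∠Y = -84.3°

30.2 Ω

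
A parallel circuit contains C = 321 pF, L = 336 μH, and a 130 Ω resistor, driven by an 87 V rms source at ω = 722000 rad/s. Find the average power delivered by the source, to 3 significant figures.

58.2 W

X_L = ωL = 243 Ω
X_C = 1/(ωC) = 4310 Ω
Parallel: admittances add. Y = 1/R + 1/(jωL) + jωC
Y = (0.00769 − j0.00389) S
|Y| = 0.00862 S → |Z| = 1/|Y| = 116 Ω, ∠Z = −∠Y = 26.8°
I = V/|Z| = 750 mA
P = VI cos φ = 87 × 0.750 × cos(26.8°) = 58.2 W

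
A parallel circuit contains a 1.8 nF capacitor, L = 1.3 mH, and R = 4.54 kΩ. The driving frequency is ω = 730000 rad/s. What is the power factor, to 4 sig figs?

X_L = ωL = 949.0 Ω
X_C = 1/(ωC) = 761.0 Ω
Parallel: admittances add. Y = 1/R + 1/(jωL) + jωC
Y = (0.0002203 + j0.0002603) S
|Y| = 0.0003410 S → |Z| = 1/|Y| = 2933 Ω, ∠Z = −∠Y = -49.76°
cos φ = cos(-49.76°) = 0.6460

0.6460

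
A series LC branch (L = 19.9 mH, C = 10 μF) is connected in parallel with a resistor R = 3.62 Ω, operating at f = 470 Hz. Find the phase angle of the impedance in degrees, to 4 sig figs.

ω = 2πf = 2953 rad/s
X_L = ωL = 58.77 Ω
X_C = 1/(ωC) = 33.86 Ω
Branch 1: Z₁ = R = 3.620 Ω
Branch 2 (series LC): Z₂ = j(X_L − X_C) = j24.90 Ω
Parallel: Z = Z₁Z₂/(Z₁+Z₂), |Z| = 3.582 Ω, ∠Z = 8.271°

8.271°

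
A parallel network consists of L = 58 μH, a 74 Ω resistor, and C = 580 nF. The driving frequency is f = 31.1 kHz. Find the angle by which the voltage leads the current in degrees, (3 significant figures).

-61.7°

ω = 2πf = 195400 rad/s
X_L = ωL = 11.3 Ω
X_C = 1/(ωC) = 8.82 Ω
Parallel: admittances add. Y = 1/R + 1/(jωL) + jωC
Y = (0.0135 + j0.0251) S
|Y| = 0.0285 S → |Z| = 1/|Y| = 35.1 Ω, ∠Z = −∠Y = -61.7°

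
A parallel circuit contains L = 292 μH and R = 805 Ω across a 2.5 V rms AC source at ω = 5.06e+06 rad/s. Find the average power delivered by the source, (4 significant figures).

7.764 mW

X_L = ωL = 1478 Ω
Parallel: admittances add. Y = 1/R + 1/(jωL)
Y = (0.001242 − j0.0006768) S
|Y| = 0.001415 S → |Z| = 1/|Y| = 706.9 Ω, ∠Z = −∠Y = 28.58°
I = V/|Z| = 3.537 mA
P = VI cos φ = 2.5 × 0.003537 × cos(28.58°) = 7.764 mW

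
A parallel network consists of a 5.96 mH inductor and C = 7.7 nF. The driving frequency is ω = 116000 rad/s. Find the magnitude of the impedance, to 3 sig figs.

1810 Ω

X_L = ωL = 691 Ω
X_C = 1/(ωC) = 1120 Ω
Parallel: admittances add. Y = 1/(jωL) + jωC
Y = (0 − j0.000553) S
|Y| = 0.000553 S → |Z| = 1/|Y| = 1810 Ω, ∠Z = −∠Y = 90.0°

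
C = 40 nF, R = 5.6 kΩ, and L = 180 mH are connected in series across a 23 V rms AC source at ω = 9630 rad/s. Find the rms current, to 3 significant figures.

4.06 mA

X_L = ωL = 1730 Ω
X_C = 1/(ωC) = 2600 Ω
Net reactance X = X_L − X_C = -863 Ω
Z = 5600 − j863 Ω
|Z| = √(5600² + 863²) = 5670 Ω
I = V/|Z| = 23/5670 = 4.06 mA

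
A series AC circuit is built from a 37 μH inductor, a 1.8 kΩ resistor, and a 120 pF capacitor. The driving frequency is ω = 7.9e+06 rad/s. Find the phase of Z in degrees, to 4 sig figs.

X_L = ωL = 292.3 Ω
X_C = 1/(ωC) = 1055 Ω
Net reactance X = X_L − X_C = -762.6 Ω
Z = 1800 − j762.6 Ω
|Z| = √(1800² + 762.6²) = 1955 Ω
∠Z = arctan(-762.6/1800) = -22.96°

-22.96°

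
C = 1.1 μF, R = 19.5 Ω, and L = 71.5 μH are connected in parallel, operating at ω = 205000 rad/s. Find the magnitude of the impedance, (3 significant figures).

X_L = ωL = 14.7 Ω
X_C = 1/(ωC) = 4.43 Ω
Parallel: admittances add. Y = 1/R + 1/(jωL) + jωC
Y = (0.0513 + j0.157) S
|Y| = 0.165 S → |Z| = 1/|Y| = 6.05 Ω, ∠Z = −∠Y = -71.9°

6.05 Ω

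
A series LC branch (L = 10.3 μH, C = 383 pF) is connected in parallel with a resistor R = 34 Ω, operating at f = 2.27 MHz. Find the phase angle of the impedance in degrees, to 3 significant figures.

-43.2°

ω = 2πf = 1.426e+07 rad/s
X_L = ωL = 147 Ω
X_C = 1/(ωC) = 183 Ω
Branch 1: Z₁ = R = 34.0 Ω
Branch 2 (series LC): Z₂ = j(X_L − X_C) = −j36.2 Ω
Parallel: Z = Z₁Z₂/(Z₁+Z₂), |Z| = 24.8 Ω, ∠Z = -43.2°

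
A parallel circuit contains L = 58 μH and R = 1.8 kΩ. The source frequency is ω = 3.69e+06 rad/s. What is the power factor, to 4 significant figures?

0.1181

X_L = ωL = 214.0 Ω
Parallel: admittances add. Y = 1/R + 1/(jωL)
Y = (0.0005556 − j0.004672) S
|Y| = 0.004705 S → |Z| = 1/|Y| = 212.5 Ω, ∠Z = −∠Y = 83.22°
cos φ = cos(83.22°) = 0.1181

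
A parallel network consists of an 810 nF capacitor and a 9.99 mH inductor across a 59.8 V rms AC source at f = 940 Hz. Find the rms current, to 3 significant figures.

ω = 2πf = 5906 rad/s
X_L = ωL = 59.0 Ω
X_C = 1/(ωC) = 209 Ω
Parallel: admittances add. Y = 1/(jωL) + jωC
Y = (0 − j0.0122) S
|Y| = 0.0122 S → |Z| = 1/|Y| = 82.2 Ω, ∠Z = −∠Y = 90.0°
I = V/|Z| = 59.8/82.2 = 727 mA

727 mA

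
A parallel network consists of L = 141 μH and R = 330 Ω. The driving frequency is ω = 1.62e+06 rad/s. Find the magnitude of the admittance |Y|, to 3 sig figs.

5.32 mS

X_L = ωL = 228 Ω
Parallel: admittances add. Y = 1/R + 1/(jωL)
Y = (0.00303 − j0.00438) S
|Y| = 0.00532 S → |Z| = 1/|Y| = 188 Ω, ∠Z = −∠Y = 55.3°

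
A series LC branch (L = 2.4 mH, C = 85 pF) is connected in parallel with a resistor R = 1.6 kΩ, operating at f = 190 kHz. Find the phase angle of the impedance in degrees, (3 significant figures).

ω = 2πf = 1.194e+06 rad/s
X_L = ωL = 2870 Ω
X_C = 1/(ωC) = 9850 Ω
Branch 1: Z₁ = R = 1600 Ω
Branch 2 (series LC): Z₂ = j(X_L − X_C) = −j6990 Ω
Parallel: Z = Z₁Z₂/(Z₁+Z₂), |Z| = 1560 Ω, ∠Z = -12.9°

-12.9°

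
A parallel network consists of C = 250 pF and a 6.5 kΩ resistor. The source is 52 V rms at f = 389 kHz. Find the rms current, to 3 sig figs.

32.8 mA

ω = 2πf = 2.444e+06 rad/s
X_C = 1/(ωC) = 1640 Ω
Parallel: admittances add. Y = 1/R + jωC
Y = (0.000154 + j0.000611) S
|Y| = 0.000630 S → |Z| = 1/|Y| = 1590 Ω, ∠Z = −∠Y = -75.9°
I = V/|Z| = 52/1590 = 32.8 mA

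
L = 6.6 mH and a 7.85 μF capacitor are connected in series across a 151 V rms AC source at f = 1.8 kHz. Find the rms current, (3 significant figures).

ω = 2πf = 11310 rad/s
X_L = ωL = 74.6 Ω
X_C = 1/(ωC) = 11.3 Ω
Net reactance X = X_L − X_C = 63.4 Ω
Z = j63.4 Ω
|Z| = √(0² + 63.4²) = 63.4 Ω
I = V/|Z| = 151/63.4 = 2.38 A

2.38 A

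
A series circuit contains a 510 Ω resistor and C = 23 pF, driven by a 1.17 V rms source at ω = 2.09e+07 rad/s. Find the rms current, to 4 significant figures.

546.2 μA

X_C = 1/(ωC) = 2080 Ω
Z = 510.0 − j2080 Ω
|Z| = √(510.0² + 2080²) = 2142 Ω
I = V/|Z| = 1.17/2142 = 546.2 μA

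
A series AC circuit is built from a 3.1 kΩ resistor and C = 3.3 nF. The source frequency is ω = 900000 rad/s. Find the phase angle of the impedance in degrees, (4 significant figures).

X_C = 1/(ωC) = 336.7 Ω
Z = 3100 − j336.7 Ω
|Z| = √(3100² + 336.7²) = 3118 Ω
∠Z = arctan(-336.7/3100) = -6.199°

-6.199°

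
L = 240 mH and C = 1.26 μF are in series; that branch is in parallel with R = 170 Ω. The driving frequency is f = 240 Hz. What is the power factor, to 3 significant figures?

0.695

ω = 2πf = 1508 rad/s
X_L = ωL = 362 Ω
X_C = 1/(ωC) = 526 Ω
Branch 1: Z₁ = R = 170 Ω
Branch 2 (series LC): Z₂ = j(X_L − X_C) = −j164 Ω
Parallel: Z = Z₁Z₂/(Z₁+Z₂), |Z| = 118 Ω, ∠Z = -46.0°
cos φ = cos(-46.0°) = 0.695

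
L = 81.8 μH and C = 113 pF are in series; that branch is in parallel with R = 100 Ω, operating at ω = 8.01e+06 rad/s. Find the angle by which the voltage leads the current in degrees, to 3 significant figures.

-12.5°

X_L = ωL = 655 Ω
X_C = 1/(ωC) = 1100 Ω
Branch 1: Z₁ = R = 100 Ω
Branch 2 (series LC): Z₂ = j(X_L − X_C) = −j450 Ω
Parallel: Z = Z₁Z₂/(Z₁+Z₂), |Z| = 97.6 Ω, ∠Z = -12.5°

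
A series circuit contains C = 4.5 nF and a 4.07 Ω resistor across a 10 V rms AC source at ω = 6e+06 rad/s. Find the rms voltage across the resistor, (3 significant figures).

1.09 V

X_C = 1/(ωC) = 37.0 Ω
Z = 4.07 − j37.0 Ω
|Z| = √(4.07² + 37.0²) = 37.3 Ω
I = V/|Z| = 268 mA
V_R = I·|Z_R| = 0.268 × 4.07 = 1.09 V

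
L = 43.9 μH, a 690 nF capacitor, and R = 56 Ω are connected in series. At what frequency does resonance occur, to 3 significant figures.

28.9 kHz

ω₀ = 1/√(LC) = 1/√(4.39e-05 × 6.9e-07) = 181700 rad/s
f₀ = ω₀/(2π) = 28.9 kHz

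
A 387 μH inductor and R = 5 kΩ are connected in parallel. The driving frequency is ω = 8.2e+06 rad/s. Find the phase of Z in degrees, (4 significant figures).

57.60°

X_L = ωL = 3173 Ω
Parallel: admittances add. Y = 1/R + 1/(jωL)
Y = (0.0002000 − j0.0003151) S
|Y| = 0.0003732 S → |Z| = 1/|Y| = 2679 Ω, ∠Z = −∠Y = 57.60°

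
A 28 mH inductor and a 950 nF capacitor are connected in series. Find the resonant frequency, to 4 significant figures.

ω₀ = 1/√(LC) = 1/√(0.028 × 9.5e-07) = 6131 rad/s
f₀ = ω₀/(2π) = 975.8 Hz

975.8 Hz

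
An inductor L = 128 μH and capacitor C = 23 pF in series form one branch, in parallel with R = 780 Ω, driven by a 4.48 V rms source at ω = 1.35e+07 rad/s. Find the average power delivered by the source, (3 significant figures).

25.7 mW

X_L = ωL = 1730 Ω
X_C = 1/(ωC) = 3220 Ω
Branch 1: Z₁ = R = 780 Ω
Branch 2 (series LC): Z₂ = j(X_L − X_C) = −j1490 Ω
Parallel: Z = Z₁Z₂/(Z₁+Z₂), |Z| = 691 Ω, ∠Z = -27.6°
I = V/|Z| = 6.48 mA
P = VI cos φ = 4.48 × 0.00648 × cos(-27.6°) = 25.7 mW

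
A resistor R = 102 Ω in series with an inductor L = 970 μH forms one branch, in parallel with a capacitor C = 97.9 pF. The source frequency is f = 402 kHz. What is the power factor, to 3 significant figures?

0.105

ω = 2πf = 2.526e+06 rad/s
X_L = ωL = 2450 Ω
X_C = 1/(ωC) = 4040 Ω
Branch 1 (R+jX_L): Z₁ = 102 + j2450 Ω, |Z₁| = 2450 Ω
Branch 2 (−jX_C): Z₂ = −j4040 Ω
Parallel: Z = Z₁Z₂/(Z₁+Z₂), |Z| = 6210 Ω, ∠Z = 84.0°
cos φ = cos(84.0°) = 0.105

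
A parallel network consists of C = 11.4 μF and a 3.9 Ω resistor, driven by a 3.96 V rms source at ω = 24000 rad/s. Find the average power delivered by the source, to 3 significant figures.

4.02 W

X_C = 1/(ωC) = 3.65 Ω
Parallel: admittances add. Y = 1/R + jωC
Y = (0.256 + j0.274) S
|Y| = 0.375 S → |Z| = 1/|Y| = 2.67 Ω, ∠Z = −∠Y = -46.9°
I = V/|Z| = 1.48 A
P = VI cos φ = 3.96 × 1.48 × cos(-46.9°) = 4.02 W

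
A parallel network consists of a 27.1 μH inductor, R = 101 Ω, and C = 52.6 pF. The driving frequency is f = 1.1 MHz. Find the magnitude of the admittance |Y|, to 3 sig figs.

11.1 mS

ω = 2πf = 6.912e+06 rad/s
X_L = ωL = 187 Ω
X_C = 1/(ωC) = 2750 Ω
Parallel: admittances add. Y = 1/R + 1/(jωL) + jωC
Y = (0.00990 − j0.00498) S
|Y| = 0.0111 S → |Z| = 1/|Y| = 90.2 Ω, ∠Z = −∠Y = 26.7°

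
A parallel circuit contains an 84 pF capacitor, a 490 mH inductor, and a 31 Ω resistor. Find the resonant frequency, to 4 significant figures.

ω₀ = 1/√(LC) = 1/√(0.49 × 8.4e-11) = 155900 rad/s
f₀ = ω₀/(2π) = 24.81 kHz

24.81 kHz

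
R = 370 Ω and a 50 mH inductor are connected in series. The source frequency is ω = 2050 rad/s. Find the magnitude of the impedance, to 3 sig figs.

X_L = ωL = 102 Ω
Z = 370 + j102 Ω
|Z| = √(370² + 102²) = 384 Ω

384 Ω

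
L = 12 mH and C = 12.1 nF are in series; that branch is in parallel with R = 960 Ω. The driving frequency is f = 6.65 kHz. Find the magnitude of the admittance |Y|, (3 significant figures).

ω = 2πf = 41780 rad/s
X_L = ωL = 501 Ω
X_C = 1/(ωC) = 1980 Ω
Branch 1: Z₁ = R = 960 Ω
Branch 2 (series LC): Z₂ = j(X_L − X_C) = −j1480 Ω
Parallel: Z = Z₁Z₂/(Z₁+Z₂), |Z| = 805 Ω, ∠Z = -33.0°
|Y| = 1/|Z| = 1.24 mS

1.24 mS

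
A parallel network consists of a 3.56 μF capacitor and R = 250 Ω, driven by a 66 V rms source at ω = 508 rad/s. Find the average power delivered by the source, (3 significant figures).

X_C = 1/(ωC) = 553 Ω
Parallel: admittances add. Y = 1/R + jωC
Y = (0.00400 + j0.00181) S
|Y| = 0.00439 S → |Z| = 1/|Y| = 228 Ω, ∠Z = −∠Y = -24.3°
I = V/|Z| = 290 mA
P = VI cos φ = 66 × 0.290 × cos(-24.3°) = 17.4 W

17.4 W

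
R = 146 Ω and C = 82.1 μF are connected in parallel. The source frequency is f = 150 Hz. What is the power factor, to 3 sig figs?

0.0882

ω = 2πf = 942.5 rad/s
X_C = 1/(ωC) = 12.9 Ω
Parallel: admittances add. Y = 1/R + jωC
Y = (0.00685 + j0.0774) S
|Y| = 0.0777 S → |Z| = 1/|Y| = 12.9 Ω, ∠Z = −∠Y = -84.9°
cos φ = cos(-84.9°) = 0.0882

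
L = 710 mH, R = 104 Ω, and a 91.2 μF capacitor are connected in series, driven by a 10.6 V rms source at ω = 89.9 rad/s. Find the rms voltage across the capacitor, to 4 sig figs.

X_L = ωL = 63.83 Ω
X_C = 1/(ωC) = 122.0 Ω
Net reactance X = X_L − X_C = -58.14 Ω
Z = 104.0 − j58.14 Ω
|Z| = √(104.0² + 58.14²) = 119.1 Ω
I = V/|Z| = 88.97 mA
V_C = I·|Z_C| = 0.08897 × 122.0 = 10.85 V

10.85 V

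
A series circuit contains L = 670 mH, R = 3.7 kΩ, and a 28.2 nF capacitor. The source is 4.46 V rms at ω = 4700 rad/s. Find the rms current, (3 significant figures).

X_L = ωL = 3150 Ω
X_C = 1/(ωC) = 7540 Ω
Net reactance X = X_L − X_C = -4400 Ω
Z = 3700 − j4400 Ω
|Z| = √(3700² + 4400²) = 5750 Ω
I = V/|Z| = 4.46/5750 = 776 μA

776 μA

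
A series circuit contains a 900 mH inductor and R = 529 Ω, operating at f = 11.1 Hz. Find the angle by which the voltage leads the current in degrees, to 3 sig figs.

ω = 2πf = 69.74 rad/s
X_L = ωL = 62.8 Ω
Z = 529 + j62.8 Ω
|Z| = √(529² + 62.8²) = 533 Ω
∠Z = arctan(62.8/529) = 6.77°

6.77°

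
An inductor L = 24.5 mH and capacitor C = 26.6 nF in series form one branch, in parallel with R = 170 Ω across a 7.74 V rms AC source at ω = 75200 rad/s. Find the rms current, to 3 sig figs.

X_L = ωL = 1840 Ω
X_C = 1/(ωC) = 500 Ω
Branch 1: Z₁ = R = 170 Ω
Branch 2 (series LC): Z₂ = j(X_L − X_C) = j1340 Ω
Parallel: Z = Z₁Z₂/(Z₁+Z₂), |Z| = 169 Ω, ∠Z = 7.22°
I = V/|Z| = 7.74/169 = 45.9 mA

45.9 mA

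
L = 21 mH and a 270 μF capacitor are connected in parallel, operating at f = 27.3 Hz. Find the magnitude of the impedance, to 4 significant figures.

ω = 2πf = 171.5 rad/s
X_L = ωL = 3.602 Ω
X_C = 1/(ωC) = 21.59 Ω
Parallel: admittances add. Y = 1/(jωL) + jωC
Y = (0 − j0.2313) S
|Y| = 0.2313 S → |Z| = 1/|Y| = 4.323 Ω, ∠Z = −∠Y = 90.00°

4.323 Ω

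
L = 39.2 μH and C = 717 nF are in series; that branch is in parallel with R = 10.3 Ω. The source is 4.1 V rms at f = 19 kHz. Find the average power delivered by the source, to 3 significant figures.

ω = 2πf = 119400 rad/s
X_L = ωL = 4.68 Ω
X_C = 1/(ωC) = 11.7 Ω
Branch 1: Z₁ = R = 10.3 Ω
Branch 2 (series LC): Z₂ = j(X_L − X_C) = −j7.00 Ω
Parallel: Z = Z₁Z₂/(Z₁+Z₂), |Z| = 5.79 Ω, ∠Z = -55.8°
I = V/|Z| = 708 mA
P = VI cos φ = 4.1 × 0.708 × cos(-55.8°) = 1.63 W

1.63 W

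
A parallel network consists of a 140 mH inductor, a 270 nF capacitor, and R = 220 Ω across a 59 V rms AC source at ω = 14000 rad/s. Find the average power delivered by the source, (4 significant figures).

X_L = ωL = 1960 Ω
X_C = 1/(ωC) = 264.6 Ω
Parallel: admittances add. Y = 1/R + 1/(jωL) + jωC
Y = (0.004545 + j0.003270) S
|Y| = 0.005599 S → |Z| = 1/|Y| = 178.6 Ω, ∠Z = −∠Y = -35.73°
I = V/|Z| = 330.4 mA
P = VI cos φ = 59 × 0.3304 × cos(-35.73°) = 15.82 W

15.82 W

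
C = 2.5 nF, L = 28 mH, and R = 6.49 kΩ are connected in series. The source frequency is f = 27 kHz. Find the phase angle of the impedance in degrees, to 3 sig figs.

20.2°

ω = 2πf = 169600 rad/s
X_L = ωL = 4750 Ω
X_C = 1/(ωC) = 2360 Ω
Net reactance X = X_L − X_C = 2390 Ω
Z = 6490 + j2390 Ω
|Z| = √(6490² + 2390²) = 6920 Ω
∠Z = arctan(2390/6490) = 20.2°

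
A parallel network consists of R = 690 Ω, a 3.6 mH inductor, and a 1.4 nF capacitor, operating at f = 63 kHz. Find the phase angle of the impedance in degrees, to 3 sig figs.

ω = 2πf = 395800 rad/s
X_L = ωL = 1430 Ω
X_C = 1/(ωC) = 1800 Ω
Parallel: admittances add. Y = 1/R + 1/(jωL) + jωC
Y = (0.00145 − j0.000148) S
|Y| = 0.00146 S → |Z| = 1/|Y| = 686 Ω, ∠Z = −∠Y = 5.81°

5.81°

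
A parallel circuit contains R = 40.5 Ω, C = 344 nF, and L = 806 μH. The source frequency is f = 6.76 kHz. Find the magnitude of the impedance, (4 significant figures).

34.86 Ω

ω = 2πf = 42470 rad/s
X_L = ωL = 34.23 Ω
X_C = 1/(ωC) = 68.44 Ω
Parallel: admittances add. Y = 1/R + 1/(jωL) + jωC
Y = (0.02469 − j0.01460) S
|Y| = 0.02868 S → |Z| = 1/|Y| = 34.86 Ω, ∠Z = −∠Y = 30.59°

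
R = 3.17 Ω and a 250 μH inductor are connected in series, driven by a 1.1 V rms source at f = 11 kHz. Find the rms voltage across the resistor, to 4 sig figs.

ω = 2πf = 69120 rad/s
X_L = ωL = 17.28 Ω
Z = 3.170 + j17.28 Ω
|Z| = √(3.170² + 17.28²) = 17.57 Ω
I = V/|Z| = 62.62 mA
V_R = I·|Z_R| = 0.06262 × 3.170 = 0.1985 V

0.1985 V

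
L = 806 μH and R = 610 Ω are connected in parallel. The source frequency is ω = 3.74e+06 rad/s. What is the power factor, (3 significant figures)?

X_L = ωL = 3010 Ω
Parallel: admittances add. Y = 1/R + 1/(jωL)
Y = (0.00164 − j0.000332) S
|Y| = 0.00167 S → |Z| = 1/|Y| = 598 Ω, ∠Z = −∠Y = 11.4°
cos φ = cos(11.4°) = 0.980

0.980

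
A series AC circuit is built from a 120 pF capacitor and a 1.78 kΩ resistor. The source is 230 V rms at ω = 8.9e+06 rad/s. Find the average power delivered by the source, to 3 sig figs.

23.3 W

X_C = 1/(ωC) = 936 Ω
Z = 1780 − j936 Ω
|Z| = √(1780² + 936²) = 2010 Ω
∠Z = arctan(-936/1780) = -27.7°
I = V/|Z| = 114 mA
P = VI cos φ = 230 × 0.114 × cos(-27.7°) = 23.3 W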